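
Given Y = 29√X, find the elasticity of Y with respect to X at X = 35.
Elasticity = 1/2

Elasticity = (dY/dX) · (X/Y)

dY/dX = 29/(2·√X)
At X = 35: dY/dX = 29·√35/70, Y = 29·√35

Elasticity = (29·√35/70) · (35 / (29·√35)) = 1/2

Interpretation: for a small percentage change in X, the percentage change in Y is approximately 0.50 times as large.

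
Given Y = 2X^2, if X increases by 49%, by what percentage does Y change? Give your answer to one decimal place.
122.0%

For Y = 2X^2:
If X → X(1 + 0.49)
Then Y → Y · (1 + 0.49)^2
     = Y · 2.2201

Percentage change = ((1 + 0.49)^2 − 1) × 100% ≈ 122.0%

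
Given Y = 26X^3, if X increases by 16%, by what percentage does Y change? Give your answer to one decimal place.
56.1%

For Y = 26X^3:
If X → X(1 + 0.16)
Then Y → Y · (1 + 0.16)^3
     ≈ Y · 1.5609

Percentage change = ((1 + 0.16)^3 − 1) × 100% ≈ 56.1%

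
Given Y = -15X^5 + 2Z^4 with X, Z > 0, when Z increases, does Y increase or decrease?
Y increases

Taking the partial derivative:
∂Y/∂Z = 8Z^3

∂Y/∂Z = 8Z^3 > 0 (assuming positive values)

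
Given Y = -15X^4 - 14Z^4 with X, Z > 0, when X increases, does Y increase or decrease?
Y decreases

Taking the partial derivative:
∂Y/∂X = -60X^3

∂Y/∂X = -60X^3 < 0 (assuming positive values)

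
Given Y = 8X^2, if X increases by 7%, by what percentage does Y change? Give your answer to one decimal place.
14.5%

For Y = 8X^2:
If X → X(1 + 0.07)
Then Y → Y · (1 + 0.07)^2
     = Y · 1.1449

Percentage change = ((1 + 0.07)^2 − 1) × 100% ≈ 14.5%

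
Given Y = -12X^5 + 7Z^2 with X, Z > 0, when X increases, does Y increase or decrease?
Y decreases

Taking the partial derivative:
∂Y/∂X = -60X^4

∂Y/∂X = -60X^4 < 0 (assuming positive values)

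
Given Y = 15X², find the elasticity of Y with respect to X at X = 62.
Elasticity = 2

Elasticity = (dY/dX) · (X/Y)

dY/dX = 30·X
At X = 62: dY/dX = 1860, Y = 57660

Elasticity = 1860 · (62 / 57660) = 2

Interpretation: for a small percentage change in X, the percentage change in Y is approximately 2.00 times as large.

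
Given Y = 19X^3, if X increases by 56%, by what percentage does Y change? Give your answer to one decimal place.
279.6%

For Y = 19X^3:
If X → X(1 + 0.56)
Then Y → Y · (1 + 0.56)^3
     ≈ Y · 3.7964

Percentage change = ((1 + 0.56)^3 − 1) × 100% ≈ 279.6%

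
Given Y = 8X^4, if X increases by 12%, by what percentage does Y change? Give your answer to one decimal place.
57.4%

For Y = 8X^4:
If X → X(1 + 0.12)
Then Y → Y · (1 + 0.12)^4
     ≈ Y · 1.5735

Percentage change = ((1 + 0.12)^4 − 1) × 100% ≈ 57.4%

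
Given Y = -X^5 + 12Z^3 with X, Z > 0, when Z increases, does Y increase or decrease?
Y increases

Taking the partial derivative:
∂Y/∂Z = 36Z^2

∂Y/∂Z = 36Z^2 > 0 (assuming positive values)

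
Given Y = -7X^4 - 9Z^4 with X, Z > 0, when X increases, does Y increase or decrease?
Y decreases

Taking the partial derivative:
∂Y/∂X = -28X^3

∂Y/∂X = -28X^3 < 0 (assuming positive values)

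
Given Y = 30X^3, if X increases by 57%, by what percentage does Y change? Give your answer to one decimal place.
287.0%

For Y = 30X^3:
If X → X(1 + 0.57)
Then Y → Y · (1 + 0.57)^3
     ≈ Y · 3.8699

Percentage change = ((1 + 0.57)^3 − 1) × 100% ≈ 287.0%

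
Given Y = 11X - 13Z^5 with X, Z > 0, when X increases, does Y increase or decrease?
Y increases

Taking the partial derivative:
∂Y/∂X = 11

∂Y/∂X = 11 > 0 (assuming positive values)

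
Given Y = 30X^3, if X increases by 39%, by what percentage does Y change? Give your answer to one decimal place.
168.6%

For Y = 30X^3:
If X → X(1 + 0.39)
Then Y → Y · (1 + 0.39)^3
     ≈ Y · 2.6856

Percentage change = ((1 + 0.39)^3 − 1) × 100% ≈ 168.6%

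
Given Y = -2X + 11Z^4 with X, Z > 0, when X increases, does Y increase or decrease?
Y decreases

Taking the partial derivative:
∂Y/∂X = -2

∂Y/∂X = -2 < 0 (assuming positive values)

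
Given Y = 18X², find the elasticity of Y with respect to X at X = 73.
Elasticity = 2

Elasticity = (dY/dX) · (X/Y)

dY/dX = 36·X
At X = 73: dY/dX = 2628, Y = 95922

Elasticity = 2628 · (73 / 95922) = 2

Interpretation: for a small percentage change in X, the percentage change in Y is approximately 2.00 times as large.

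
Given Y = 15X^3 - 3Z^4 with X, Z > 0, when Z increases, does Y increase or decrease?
Y decreases

Taking the partial derivative:
∂Y/∂Z = -12Z^3

∂Y/∂Z = -12Z^3 < 0 (assuming positive values)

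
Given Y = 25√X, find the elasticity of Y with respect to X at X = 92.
Elasticity = 1/2

Elasticity = (dY/dX) · (X/Y)

dY/dX = 25/(2·√X)
At X = 92: dY/dX = 25·√23/92, Y = 50·√23

Elasticity = (25·√23/92) · (92 / (50·√23)) = 1/2

Interpretation: for a small percentage change in X, the percentage change in Y is approximately 0.50 times as large.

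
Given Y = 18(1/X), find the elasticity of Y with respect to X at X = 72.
Elasticity = -1

Elasticity = (dY/dX) · (X/Y)

dY/dX = -18/X²
At X = 72: dY/dX = -1/288, Y = 1/4

Elasticity = (-1/288) · (72 / (1/4)) = -1

Interpretation: for a small percentage change in X, the percentage change in Y is approximately -1.00 times as large.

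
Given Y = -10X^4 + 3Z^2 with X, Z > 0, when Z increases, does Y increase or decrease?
Y increases

Taking the partial derivative:
∂Y/∂Z = 6Z

∂Y/∂Z = 6Z > 0 (assuming positive values)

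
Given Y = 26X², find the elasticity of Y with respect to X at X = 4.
Elasticity = 2

Elasticity = (dY/dX) · (X/Y)

dY/dX = 52·X
At X = 4: dY/dX = 208, Y = 416

Elasticity = 208 · (4 / 416) = 2

Interpretation: for a small percentage change in X, the percentage change in Y is approximately 2.00 times as large.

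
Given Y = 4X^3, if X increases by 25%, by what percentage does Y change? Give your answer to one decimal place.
95.3%

For Y = 4X^3:
If X → X(1 + 0.25)
Then Y → Y · (1 + 0.25)^3
     ≈ Y · 1.9531

Percentage change = ((1 + 0.25)^3 − 1) × 100% ≈ 95.3%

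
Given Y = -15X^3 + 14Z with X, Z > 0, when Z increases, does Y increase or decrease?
Y increases

Taking the partial derivative:
∂Y/∂Z = 14

∂Y/∂Z = 14 > 0 (assuming positive values)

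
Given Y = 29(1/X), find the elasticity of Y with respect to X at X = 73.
Elasticity = -1

Elasticity = (dY/dX) · (X/Y)

dY/dX = -29/X²
At X = 73: dY/dX = -29/5329, Y = 29/73

Elasticity = (-29/5329) · (73 / (29/73)) = -1

Interpretation: for a small percentage change in X, the percentage change in Y is approximately -1.00 times as large.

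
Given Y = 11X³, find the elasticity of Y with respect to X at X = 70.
Elasticity = 3

Elasticity = (dY/dX) · (X/Y)

dY/dX = 33·X²
At X = 70: dY/dX = 161700, Y = 3773000

Elasticity = 161700 · (70 / 3773000) = 3

Interpretation: for a small percentage change in X, the percentage change in Y is approximately 3.00 times as large.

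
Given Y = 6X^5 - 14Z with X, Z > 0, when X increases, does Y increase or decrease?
Y increases

Taking the partial derivative:
∂Y/∂X = 30X^4

∂Y/∂X = 30X^4 > 0 (assuming positive values)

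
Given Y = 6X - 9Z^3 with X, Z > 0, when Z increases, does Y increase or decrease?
Y decreases

Taking the partial derivative:
∂Y/∂Z = -27Z^2

∂Y/∂Z = -27Z^2 < 0 (assuming positive values)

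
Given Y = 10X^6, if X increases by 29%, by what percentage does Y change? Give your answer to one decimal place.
360.8%

For Y = 10X^6:
If X → X(1 + 0.29)
Then Y → Y · (1 + 0.29)^6
     ≈ Y · 4.6083

Percentage change = ((1 + 0.29)^6 − 1) × 100% ≈ 360.8%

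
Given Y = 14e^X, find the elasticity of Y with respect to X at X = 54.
Elasticity = 54

Elasticity = (dY/dX) · (X/Y)

dY/dX = 14·e^X
At X = 54: dY/dX = 14·e^54, Y = 14·e^54

Elasticity = (14·e^54) · (54 / (14·e^54)) = 54

Interpretation: for a small percentage change in X, the percentage change in Y is approximately 54.00 times as large.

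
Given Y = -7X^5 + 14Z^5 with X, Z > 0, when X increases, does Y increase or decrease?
Y decreases

Taking the partial derivative:
∂Y/∂X = -35X^4

∂Y/∂X = -35X^4 < 0 (assuming positive values)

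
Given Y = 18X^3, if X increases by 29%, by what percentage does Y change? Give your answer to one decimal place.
114.7%

For Y = 18X^3:
If X → X(1 + 0.29)
Then Y → Y · (1 + 0.29)^3
     ≈ Y · 2.1467

Percentage change = ((1 + 0.29)^3 − 1) × 100% ≈ 114.7%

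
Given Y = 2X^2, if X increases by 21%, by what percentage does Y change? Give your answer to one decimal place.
46.4%

For Y = 2X^2:
If X → X(1 + 0.21)
Then Y → Y · (1 + 0.21)^2
     = Y · 1.4641

Percentage change = ((1 + 0.21)^2 − 1) × 100% ≈ 46.4%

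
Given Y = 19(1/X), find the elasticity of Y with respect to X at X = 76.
Elasticity = -1

Elasticity = (dY/dX) · (X/Y)

dY/dX = -19/X²
At X = 76: dY/dX = -1/304, Y = 1/4

Elasticity = (-1/304) · (76 / (1/4)) = -1

Interpretation: for a small percentage change in X, the percentage change in Y is approximately -1.00 times as large.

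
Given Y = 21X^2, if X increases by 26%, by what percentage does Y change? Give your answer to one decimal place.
58.8%

For Y = 21X^2:
If X → X(1 + 0.26)
Then Y → Y · (1 + 0.26)^2
     = Y · 1.5876

Percentage change = ((1 + 0.26)^2 − 1) × 100% ≈ 58.8%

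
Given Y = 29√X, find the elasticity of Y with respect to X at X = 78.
Elasticity = 1/2

Elasticity = (dY/dX) · (X/Y)

dY/dX = 29/(2·√X)
At X = 78: dY/dX = 29·√78/156, Y = 29·√78

Elasticity = (29·√78/156) · (78 / (29·√78)) = 1/2

Interpretation: for a small percentage change in X, the percentage change in Y is approximately 0.50 times as large.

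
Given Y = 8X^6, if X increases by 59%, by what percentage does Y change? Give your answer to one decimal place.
1515.8%

For Y = 8X^6:
If X → X(1 + 0.59)
Then Y → Y · (1 + 0.59)^6
     ≈ Y · 16.1578

Percentage change = ((1 + 0.59)^6 − 1) × 100% ≈ 1515.8%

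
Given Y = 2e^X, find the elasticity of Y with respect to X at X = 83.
Elasticity = 83

Elasticity = (dY/dX) · (X/Y)

dY/dX = 2·e^X
At X = 83: dY/dX = 2·e^83, Y = 2·e^83

Elasticity = (2·e^83) · (83 / (2·e^83)) = 83

Interpretation: for a small percentage change in X, the percentage change in Y is approximately 83.00 times as large.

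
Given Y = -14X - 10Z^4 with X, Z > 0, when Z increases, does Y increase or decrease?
Y decreases

Taking the partial derivative:
∂Y/∂Z = -40Z^3

∂Y/∂Z = -40Z^3 < 0 (assuming positive values)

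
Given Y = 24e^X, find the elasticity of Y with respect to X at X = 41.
Elasticity = 41

Elasticity = (dY/dX) · (X/Y)

dY/dX = 24·e^X
At X = 41: dY/dX = 24·e^41, Y = 24·e^41

Elasticity = (24·e^41) · (41 / (24·e^41)) = 41

Interpretation: for a small percentage change in X, the percentage change in Y is approximately 41.00 times as large.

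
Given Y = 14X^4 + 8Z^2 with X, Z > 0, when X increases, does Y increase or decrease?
Y increases

Taking the partial derivative:
∂Y/∂X = 56X^3

∂Y/∂X = 56X^3 > 0 (assuming positive values)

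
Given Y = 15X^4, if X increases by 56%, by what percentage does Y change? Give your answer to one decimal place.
492.2%

For Y = 15X^4:
If X → X(1 + 0.56)
Then Y → Y · (1 + 0.56)^4
     ≈ Y · 5.9224

Percentage change = ((1 + 0.56)^4 − 1) × 100% ≈ 492.2%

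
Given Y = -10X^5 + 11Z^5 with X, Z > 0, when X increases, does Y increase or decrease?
Y decreases

Taking the partial derivative:
∂Y/∂X = -50X^4

∂Y/∂X = -50X^4 < 0 (assuming positive values)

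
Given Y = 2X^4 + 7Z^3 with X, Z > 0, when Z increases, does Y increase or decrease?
Y increases

Taking the partial derivative:
∂Y/∂Z = 21Z^2

∂Y/∂Z = 21Z^2 > 0 (assuming positive values)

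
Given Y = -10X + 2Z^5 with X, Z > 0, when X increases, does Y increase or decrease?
Y decreases

Taking the partial derivative:
∂Y/∂X = -10

∂Y/∂X = -10 < 0 (assuming positive values)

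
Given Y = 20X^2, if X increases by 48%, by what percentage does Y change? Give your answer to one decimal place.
119.0%

For Y = 20X^2:
If X → X(1 + 0.48)
Then Y → Y · (1 + 0.48)^2
     = Y · 2.1904

Percentage change = ((1 + 0.48)^2 − 1) × 100% ≈ 119.0%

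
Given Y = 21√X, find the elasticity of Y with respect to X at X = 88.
Elasticity = 1/2

Elasticity = (dY/dX) · (X/Y)

dY/dX = 21/(2·√X)
At X = 88: dY/dX = 21·√22/88, Y = 42·√22

Elasticity = (21·√22/88) · (88 / (42·√22)) = 1/2

Interpretation: for a small percentage change in X, the percentage change in Y is approximately 0.50 times as large.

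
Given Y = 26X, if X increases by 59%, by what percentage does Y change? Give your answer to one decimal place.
59.0%

For Y = 26X:
If X → X(1 + 0.59)
Then Y → Y · (1 + 0.59)^1
     = Y · 1.5900

Percentage change = ((1 + 0.59)^1 − 1) × 100% = 59.0%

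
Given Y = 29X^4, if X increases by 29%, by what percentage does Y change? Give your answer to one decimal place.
176.9%

For Y = 29X^4:
If X → X(1 + 0.29)
Then Y → Y · (1 + 0.29)^4
     ≈ Y · 2.7692

Percentage change = ((1 + 0.29)^4 − 1) × 100% ≈ 176.9%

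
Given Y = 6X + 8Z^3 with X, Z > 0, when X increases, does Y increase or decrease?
Y increases

Taking the partial derivative:
∂Y/∂X = 6

∂Y/∂X = 6 > 0 (assuming positive values)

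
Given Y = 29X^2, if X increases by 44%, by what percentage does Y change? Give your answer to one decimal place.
107.4%

For Y = 29X^2:
If X → X(1 + 0.44)
Then Y → Y · (1 + 0.44)^2
     = Y · 2.0736

Percentage change = ((1 + 0.44)^2 − 1) × 100% ≈ 107.4%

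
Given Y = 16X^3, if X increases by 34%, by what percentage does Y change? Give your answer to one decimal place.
140.6%

For Y = 16X^3:
If X → X(1 + 0.34)
Then Y → Y · (1 + 0.34)^3
     ≈ Y · 2.4061

Percentage change = ((1 + 0.34)^3 − 1) × 100% ≈ 140.6%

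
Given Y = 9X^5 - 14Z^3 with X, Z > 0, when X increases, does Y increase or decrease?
Y increases

Taking the partial derivative:
∂Y/∂X = 45X^4

∂Y/∂X = 45X^4 > 0 (assuming positive values)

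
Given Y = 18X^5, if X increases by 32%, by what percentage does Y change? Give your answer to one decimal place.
300.7%

For Y = 18X^5:
If X → X(1 + 0.32)
Then Y → Y · (1 + 0.32)^5
     ≈ Y · 4.0075

Percentage change = ((1 + 0.32)^5 − 1) × 100% ≈ 300.7%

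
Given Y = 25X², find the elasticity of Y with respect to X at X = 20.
Elasticity = 2

Elasticity = (dY/dX) · (X/Y)

dY/dX = 50·X
At X = 20: dY/dX = 1000, Y = 10000

Elasticity = 1000 · (20 / 10000) = 2

Interpretation: for a small percentage change in X, the percentage change in Y is approximately 2.00 times as large.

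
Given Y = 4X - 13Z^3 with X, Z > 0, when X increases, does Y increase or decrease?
Y increases

Taking the partial derivative:
∂Y/∂X = 4

∂Y/∂X = 4 > 0 (assuming positive values)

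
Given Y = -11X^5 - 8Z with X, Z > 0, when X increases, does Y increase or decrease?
Y decreases

Taking the partial derivative:
∂Y/∂X = -55X^4

∂Y/∂X = -55X^4 < 0 (assuming positive values)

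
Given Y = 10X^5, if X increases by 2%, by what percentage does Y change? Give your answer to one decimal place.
10.4%

For Y = 10X^5:
If X → X(1 + 0.02)
Then Y → Y · (1 + 0.02)^5
     ≈ Y · 1.1041

Percentage change = ((1 + 0.02)^5 − 1) × 100% ≈ 10.4%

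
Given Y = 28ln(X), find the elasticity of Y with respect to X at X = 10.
Elasticity = 1/ln(10) ≈ 0.4343

Elasticity = (dY/dX) · (X/Y)

dY/dX = 28/X
At X = 10: dY/dX = 14/5, Y = 28·ln(10)

Elasticity = (14/5) · (10 / (28·ln(10))) = 1/ln(10) ≈ 0.4343

Interpretation: for a small percentage change in X, the percentage change in Y is approximately 0.43 times as large.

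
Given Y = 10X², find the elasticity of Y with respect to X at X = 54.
Elasticity = 2

Elasticity = (dY/dX) · (X/Y)

dY/dX = 20·X
At X = 54: dY/dX = 1080, Y = 29160

Elasticity = 1080 · (54 / 29160) = 2

Interpretation: for a small percentage change in X, the percentage change in Y is approximately 2.00 times as large.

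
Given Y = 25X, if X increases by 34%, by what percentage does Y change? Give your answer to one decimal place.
34.0%

For Y = 25X:
If X → X(1 + 0.34)
Then Y → Y · (1 + 0.34)^1
     = Y · 1.3400

Percentage change = ((1 + 0.34)^1 − 1) × 100% = 34.0%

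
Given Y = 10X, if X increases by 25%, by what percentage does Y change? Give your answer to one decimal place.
25.0%

For Y = 10X:
If X → X(1 + 0.25)
Then Y → Y · (1 + 0.25)^1
     = Y · 1.2500

Percentage change = ((1 + 0.25)^1 − 1) × 100% = 25.0%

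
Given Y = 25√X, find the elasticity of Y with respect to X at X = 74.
Elasticity = 1/2

Elasticity = (dY/dX) · (X/Y)

dY/dX = 25/(2·√X)
At X = 74: dY/dX = 25·√74/148, Y = 25·√74

Elasticity = (25·√74/148) · (74 / (25·√74)) = 1/2

Interpretation: for a small percentage change in X, the percentage change in Y is approximately 0.50 times as large.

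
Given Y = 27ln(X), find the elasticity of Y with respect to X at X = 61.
Elasticity = 1/ln(61) ≈ 0.2433

Elasticity = (dY/dX) · (X/Y)

dY/dX = 27/X
At X = 61: dY/dX = 27/61, Y = 27·ln(61)

Elasticity = (27/61) · (61 / (27·ln(61))) = 1/ln(61) ≈ 0.2433

Interpretation: for a small percentage change in X, the percentage change in Y is approximately 0.24 times as large.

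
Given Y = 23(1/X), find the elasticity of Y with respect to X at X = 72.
Elasticity = -1

Elasticity = (dY/dX) · (X/Y)

dY/dX = -23/X²
At X = 72: dY/dX = -23/5184, Y = 23/72

Elasticity = (-23/5184) · (72 / (23/72)) = -1

Interpretation: for a small percentage change in X, the percentage change in Y is approximately -1.00 times as large.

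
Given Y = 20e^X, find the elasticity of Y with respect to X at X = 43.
Elasticity = 43

Elasticity = (dY/dX) · (X/Y)

dY/dX = 20·e^X
At X = 43: dY/dX = 20·e^43, Y = 20·e^43

Elasticity = (20·e^43) · (43 / (20·e^43)) = 43

Interpretation: for a small percentage change in X, the percentage change in Y is approximately 43.00 times as large.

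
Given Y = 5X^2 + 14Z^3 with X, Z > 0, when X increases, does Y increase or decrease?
Y increases

Taking the partial derivative:
∂Y/∂X = 10X

∂Y/∂X = 10X > 0 (assuming positive values)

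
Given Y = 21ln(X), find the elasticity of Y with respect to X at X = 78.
Elasticity = 1/ln(78) ≈ 0.2295

Elasticity = (dY/dX) · (X/Y)

dY/dX = 21/X
At X = 78: dY/dX = 7/26, Y = 21·ln(78)

Elasticity = (7/26) · (78 / (21·ln(78))) = 1/ln(78) ≈ 0.2295

Interpretation: for a small percentage change in X, the percentage change in Y is approximately 0.23 times as large.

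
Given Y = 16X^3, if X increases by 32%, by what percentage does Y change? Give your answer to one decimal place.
130.0%

For Y = 16X^3:
If X → X(1 + 0.32)
Then Y → Y · (1 + 0.32)^3
     ≈ Y · 2.3000

Percentage change = ((1 + 0.32)^3 − 1) × 100% ≈ 130.0%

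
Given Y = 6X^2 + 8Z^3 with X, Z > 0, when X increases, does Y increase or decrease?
Y increases

Taking the partial derivative:
∂Y/∂X = 12X

∂Y/∂X = 12X > 0 (assuming positive values)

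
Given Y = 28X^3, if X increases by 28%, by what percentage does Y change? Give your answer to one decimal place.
109.7%

For Y = 28X^3:
If X → X(1 + 0.28)
Then Y → Y · (1 + 0.28)^3
     ≈ Y · 2.0972

Percentage change = ((1 + 0.28)^3 − 1) × 100% ≈ 109.7%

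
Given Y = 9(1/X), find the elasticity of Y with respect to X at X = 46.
Elasticity = -1

Elasticity = (dY/dX) · (X/Y)

dY/dX = -9/X²
At X = 46: dY/dX = -9/2116, Y = 9/46

Elasticity = (-9/2116) · (46 / (9/46)) = -1

Interpretation: for a small percentage change in X, the percentage change in Y is approximately -1.00 times as large.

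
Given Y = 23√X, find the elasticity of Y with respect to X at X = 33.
Elasticity = 1/2

Elasticity = (dY/dX) · (X/Y)

dY/dX = 23/(2·√X)
At X = 33: dY/dX = 23·√33/66, Y = 23·√33

Elasticity = (23·√33/66) · (33 / (23·√33)) = 1/2

Interpretation: for a small percentage change in X, the percentage change in Y is approximately 0.50 times as large.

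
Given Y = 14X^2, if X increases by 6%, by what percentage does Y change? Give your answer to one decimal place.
12.4%

For Y = 14X^2:
If X → X(1 + 0.06)
Then Y → Y · (1 + 0.06)^2
     = Y · 1.1236

Percentage change = ((1 + 0.06)^2 − 1) × 100% ≈ 12.4%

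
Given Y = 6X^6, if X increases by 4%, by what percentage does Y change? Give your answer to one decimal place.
26.5%

For Y = 6X^6:
If X → X(1 + 0.04)
Then Y → Y · (1 + 0.04)^6
     ≈ Y · 1.2653

Percentage change = ((1 + 0.04)^6 − 1) × 100% ≈ 26.5%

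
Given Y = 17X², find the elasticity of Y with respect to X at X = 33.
Elasticity = 2

Elasticity = (dY/dX) · (X/Y)

dY/dX = 34·X
At X = 33: dY/dX = 1122, Y = 18513

Elasticity = 1122 · (33 / 18513) = 2

Interpretation: for a small percentage change in X, the percentage change in Y is approximately 2.00 times as large.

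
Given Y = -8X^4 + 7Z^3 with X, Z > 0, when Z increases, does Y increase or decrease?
Y increases

Taking the partial derivative:
∂Y/∂Z = 21Z^2

∂Y/∂Z = 21Z^2 > 0 (assuming positive values)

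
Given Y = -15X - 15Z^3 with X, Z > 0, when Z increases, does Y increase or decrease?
Y decreases

Taking the partial derivative:
∂Y/∂Z = -45Z^2

∂Y/∂Z = -45Z^2 < 0 (assuming positive values)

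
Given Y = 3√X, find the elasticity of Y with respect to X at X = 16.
Elasticity = 1/2

Elasticity = (dY/dX) · (X/Y)

dY/dX = 3/(2·√X)
At X = 16: dY/dX = 3/8, Y = 12

Elasticity = (3/8) · (16 / 12) = 1/2

Interpretation: for a small percentage change in X, the percentage change in Y is approximately 0.50 times as large.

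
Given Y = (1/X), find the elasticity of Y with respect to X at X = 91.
Elasticity = -1

Elasticity = (dY/dX) · (X/Y)

dY/dX = -1/X²
At X = 91: dY/dX = -1/8281, Y = 1/91

Elasticity = (-1/8281) · (91 / (1/91)) = -1

Interpretation: for a small percentage change in X, the percentage change in Y is approximately -1.00 times as large.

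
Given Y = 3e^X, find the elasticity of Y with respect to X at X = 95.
Elasticity = 95

Elasticity = (dY/dX) · (X/Y)

dY/dX = 3·e^X
At X = 95: dY/dX = 3·e^95, Y = 3·e^95

Elasticity = (3·e^95) · (95 / (3·e^95)) = 95

Interpretation: for a small percentage change in X, the percentage change in Y is approximately 95.00 times as large.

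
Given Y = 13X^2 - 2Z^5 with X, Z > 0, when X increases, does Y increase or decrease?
Y increases

Taking the partial derivative:
∂Y/∂X = 26X

∂Y/∂X = 26X > 0 (assuming positive values)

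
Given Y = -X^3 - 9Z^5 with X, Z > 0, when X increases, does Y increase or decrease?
Y decreases

Taking the partial derivative:
∂Y/∂X = -3X^2

∂Y/∂X = -3X^2 < 0 (assuming positive values)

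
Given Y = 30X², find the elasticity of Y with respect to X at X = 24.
Elasticity = 2

Elasticity = (dY/dX) · (X/Y)

dY/dX = 60·X
At X = 24: dY/dX = 1440, Y = 17280

Elasticity = 1440 · (24 / 17280) = 2

Interpretation: for a small percentage change in X, the percentage change in Y is approximately 2.00 times as large.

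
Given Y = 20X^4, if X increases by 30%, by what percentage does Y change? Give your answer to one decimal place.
185.6%

For Y = 20X^4:
If X → X(1 + 0.3)
Then Y → Y · (1 + 0.3)^4
     = Y · 2.8561

Percentage change = ((1 + 0.3)^4 − 1) × 100% ≈ 185.6%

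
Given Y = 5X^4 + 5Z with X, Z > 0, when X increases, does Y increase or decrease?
Y increases

Taking the partial derivative:
∂Y/∂X = 20X^3

∂Y/∂X = 20X^3 > 0 (assuming positive values)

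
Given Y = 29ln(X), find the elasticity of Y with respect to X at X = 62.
Elasticity = 1/ln(62) ≈ 0.2423

Elasticity = (dY/dX) · (X/Y)

dY/dX = 29/X
At X = 62: dY/dX = 29/62, Y = 29·ln(62)

Elasticity = (29/62) · (62 / (29·ln(62))) = 1/ln(62) ≈ 0.2423

Interpretation: for a small percentage change in X, the percentage change in Y is approximately 0.24 times as large.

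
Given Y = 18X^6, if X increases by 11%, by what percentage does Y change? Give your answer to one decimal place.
87.0%

For Y = 18X^6:
If X → X(1 + 0.11)
Then Y → Y · (1 + 0.11)^6
     ≈ Y · 1.8704

Percentage change = ((1 + 0.11)^6 − 1) × 100% ≈ 87.0%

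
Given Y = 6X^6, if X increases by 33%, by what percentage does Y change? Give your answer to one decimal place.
453.5%

For Y = 6X^6:
If X → X(1 + 0.33)
Then Y → Y · (1 + 0.33)^6
     ≈ Y · 5.5349

Percentage change = ((1 + 0.33)^6 − 1) × 100% ≈ 453.5%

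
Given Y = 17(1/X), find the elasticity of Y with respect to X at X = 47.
Elasticity = -1

Elasticity = (dY/dX) · (X/Y)

dY/dX = -17/X²
At X = 47: dY/dX = -17/2209, Y = 17/47

Elasticity = (-17/2209) · (47 / (17/47)) = -1

Interpretation: for a small percentage change in X, the percentage change in Y is approximately -1.00 times as large.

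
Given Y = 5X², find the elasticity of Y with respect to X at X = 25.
Elasticity = 2

Elasticity = (dY/dX) · (X/Y)

dY/dX = 10·X
At X = 25: dY/dX = 250, Y = 3125

Elasticity = 250 · (25 / 3125) = 2

Interpretation: for a small percentage change in X, the percentage change in Y is approximately 2.00 times as large.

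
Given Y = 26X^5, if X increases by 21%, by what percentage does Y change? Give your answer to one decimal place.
159.4%

For Y = 26X^5:
If X → X(1 + 0.21)
Then Y → Y · (1 + 0.21)^5
     ≈ Y · 2.5937

Percentage change = ((1 + 0.21)^5 − 1) × 100% ≈ 159.4%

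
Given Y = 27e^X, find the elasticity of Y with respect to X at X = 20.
Elasticity = 20

Elasticity = (dY/dX) · (X/Y)

dY/dX = 27·e^X
At X = 20: dY/dX = 27·e^20, Y = 27·e^20

Elasticity = (27·e^20) · (20 / (27·e^20)) = 20

Interpretation: for a small percentage change in X, the percentage change in Y is approximately 20.00 times as large.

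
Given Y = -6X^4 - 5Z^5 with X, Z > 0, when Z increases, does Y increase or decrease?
Y decreases

Taking the partial derivative:
∂Y/∂Z = -25Z^4

∂Y/∂Z = -25Z^4 < 0 (assuming positive values)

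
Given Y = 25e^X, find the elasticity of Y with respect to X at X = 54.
Elasticity = 54

Elasticity = (dY/dX) · (X/Y)

dY/dX = 25·e^X
At X = 54: dY/dX = 25·e^54, Y = 25·e^54

Elasticity = (25·e^54) · (54 / (25·e^54)) = 54

Interpretation: for a small percentage change in X, the percentage change in Y is approximately 54.00 times as large.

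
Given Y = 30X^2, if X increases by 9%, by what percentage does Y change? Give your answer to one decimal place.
18.8%

For Y = 30X^2:
If X → X(1 + 0.09)
Then Y → Y · (1 + 0.09)^2
     = Y · 1.1881

Percentage change = ((1 + 0.09)^2 − 1) × 100% ≈ 18.8%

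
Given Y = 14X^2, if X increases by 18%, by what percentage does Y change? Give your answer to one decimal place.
39.2%

For Y = 14X^2:
If X → X(1 + 0.18)
Then Y → Y · (1 + 0.18)^2
     = Y · 1.3924

Percentage change = ((1 + 0.18)^2 − 1) × 100% ≈ 39.2%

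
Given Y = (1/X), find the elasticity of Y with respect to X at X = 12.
Elasticity = -1

Elasticity = (dY/dX) · (X/Y)

dY/dX = -1/X²
At X = 12: dY/dX = -1/144, Y = 1/12

Elasticity = (-1/144) · (12 / (1/12)) = -1

Interpretation: for a small percentage change in X, the percentage change in Y is approximately -1.00 times as large.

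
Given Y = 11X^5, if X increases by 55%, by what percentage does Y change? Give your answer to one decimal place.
794.7%

For Y = 11X^5:
If X → X(1 + 0.55)
Then Y → Y · (1 + 0.55)^5
     ≈ Y · 8.9466

Percentage change = ((1 + 0.55)^5 − 1) × 100% ≈ 794.7%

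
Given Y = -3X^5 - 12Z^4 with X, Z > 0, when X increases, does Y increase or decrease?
Y decreases

Taking the partial derivative:
∂Y/∂X = -15X^4

∂Y/∂X = -15X^4 < 0 (assuming positive values)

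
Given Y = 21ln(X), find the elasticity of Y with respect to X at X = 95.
Elasticity = 1/ln(95) ≈ 0.2196

Elasticity = (dY/dX) · (X/Y)

dY/dX = 21/X
At X = 95: dY/dX = 21/95, Y = 21·ln(95)

Elasticity = (21/95) · (95 / (21·ln(95))) = 1/ln(95) ≈ 0.2196

Interpretation: for a small percentage change in X, the percentage change in Y is approximately 0.22 times as large.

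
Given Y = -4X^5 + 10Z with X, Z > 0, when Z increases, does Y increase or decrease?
Y increases

Taking the partial derivative:
∂Y/∂Z = 10

∂Y/∂Z = 10 > 0 (assuming positive values)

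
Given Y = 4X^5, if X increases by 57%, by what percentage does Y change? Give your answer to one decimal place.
853.9%

For Y = 4X^5:
If X → X(1 + 0.57)
Then Y → Y · (1 + 0.57)^5
     ≈ Y · 9.5389

Percentage change = ((1 + 0.57)^5 − 1) × 100% ≈ 853.9%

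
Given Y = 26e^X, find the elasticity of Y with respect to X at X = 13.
Elasticity = 13

Elasticity = (dY/dX) · (X/Y)

dY/dX = 26·e^X
At X = 13: dY/dX = 26·e^13, Y = 26·e^13

Elasticity = (26·e^13) · (13 / (26·e^13)) = 13

Interpretation: for a small percentage change in X, the percentage change in Y is approximately 13.00 times as large.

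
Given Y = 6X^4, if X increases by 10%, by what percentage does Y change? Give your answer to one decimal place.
46.4%

For Y = 6X^4:
If X → X(1 + 0.1)
Then Y → Y · (1 + 0.1)^4
     = Y · 1.4641

Percentage change = ((1 + 0.1)^4 − 1) × 100% ≈ 46.4%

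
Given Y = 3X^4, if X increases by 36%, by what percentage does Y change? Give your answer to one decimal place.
242.1%

For Y = 3X^4:
If X → X(1 + 0.36)
Then Y → Y · (1 + 0.36)^4
     ≈ Y · 3.4210

Percentage change = ((1 + 0.36)^4 − 1) × 100% ≈ 242.1%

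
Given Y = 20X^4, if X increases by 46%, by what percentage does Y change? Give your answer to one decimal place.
354.4%

For Y = 20X^4:
If X → X(1 + 0.46)
Then Y → Y · (1 + 0.46)^4
     ≈ Y · 4.5437

Percentage change = ((1 + 0.46)^4 − 1) × 100% ≈ 354.4%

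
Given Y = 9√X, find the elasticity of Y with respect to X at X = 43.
Elasticity = 1/2

Elasticity = (dY/dX) · (X/Y)

dY/dX = 9/(2·√X)
At X = 43: dY/dX = 9·√43/86, Y = 9·√43

Elasticity = (9·√43/86) · (43 / (9·√43)) = 1/2

Interpretation: for a small percentage change in X, the percentage change in Y is approximately 0.50 times as large.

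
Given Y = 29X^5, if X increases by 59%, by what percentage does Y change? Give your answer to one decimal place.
916.2%

For Y = 29X^5:
If X → X(1 + 0.59)
Then Y → Y · (1 + 0.59)^5
     ≈ Y · 10.1622

Percentage change = ((1 + 0.59)^5 − 1) × 100% ≈ 916.2%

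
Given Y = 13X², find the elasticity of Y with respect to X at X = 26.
Elasticity = 2

Elasticity = (dY/dX) · (X/Y)

dY/dX = 26·X
At X = 26: dY/dX = 676, Y = 8788

Elasticity = 676 · (26 / 8788) = 2

Interpretation: for a small percentage change in X, the percentage change in Y is approximately 2.00 times as large.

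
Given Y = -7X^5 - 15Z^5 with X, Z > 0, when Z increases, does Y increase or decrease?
Y decreases

Taking the partial derivative:
∂Y/∂Z = -75Z^4

∂Y/∂Z = -75Z^4 < 0 (assuming positive values)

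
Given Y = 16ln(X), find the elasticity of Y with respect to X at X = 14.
Elasticity = 1/ln(14) ≈ 0.3789

Elasticity = (dY/dX) · (X/Y)

dY/dX = 16/X
At X = 14: dY/dX = 8/7, Y = 16·ln(14)

Elasticity = (8/7) · (14 / (16·ln(14))) = 1/ln(14) ≈ 0.3789

Interpretation: for a small percentage change in X, the percentage change in Y is approximately 0.38 times as large.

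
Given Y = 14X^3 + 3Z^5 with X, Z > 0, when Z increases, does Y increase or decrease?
Y increases

Taking the partial derivative:
∂Y/∂Z = 15Z^4

∂Y/∂Z = 15Z^4 > 0 (assuming positive values)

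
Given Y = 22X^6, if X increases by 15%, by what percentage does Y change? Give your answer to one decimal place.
131.3%

For Y = 22X^6:
If X → X(1 + 0.15)
Then Y → Y · (1 + 0.15)^6
     ≈ Y · 2.3131

Percentage change = ((1 + 0.15)^6 − 1) × 100% ≈ 131.3%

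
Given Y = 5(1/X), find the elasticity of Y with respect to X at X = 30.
Elasticity = -1

Elasticity = (dY/dX) · (X/Y)

dY/dX = -5/X²
At X = 30: dY/dX = -1/180, Y = 1/6

Elasticity = (-1/180) · (30 / (1/6)) = -1

Interpretation: for a small percentage change in X, the percentage change in Y is approximately -1.00 times as large.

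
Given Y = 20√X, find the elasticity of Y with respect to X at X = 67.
Elasticity = 1/2

Elasticity = (dY/dX) · (X/Y)

dY/dX = 10/√X
At X = 67: dY/dX = 10·√67/67, Y = 20·√67

Elasticity = (10·√67/67) · (67 / (20·√67)) = 1/2

Interpretation: for a small percentage change in X, the percentage change in Y is approximately 0.50 times as large.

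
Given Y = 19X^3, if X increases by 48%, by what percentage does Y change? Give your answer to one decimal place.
224.2%

For Y = 19X^3:
If X → X(1 + 0.48)
Then Y → Y · (1 + 0.48)^3
     ≈ Y · 3.2418

Percentage change = ((1 + 0.48)^3 − 1) × 100% ≈ 224.2%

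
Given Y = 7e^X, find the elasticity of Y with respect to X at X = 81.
Elasticity = 81

Elasticity = (dY/dX) · (X/Y)

dY/dX = 7·e^X
At X = 81: dY/dX = 7·e^81, Y = 7·e^81

Elasticity = (7·e^81) · (81 / (7·e^81)) = 81

Interpretation: for a small percentage change in X, the percentage change in Y is approximately 81.00 times as large.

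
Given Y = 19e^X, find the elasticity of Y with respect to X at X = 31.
Elasticity = 31

Elasticity = (dY/dX) · (X/Y)

dY/dX = 19·e^X
At X = 31: dY/dX = 19·e^31, Y = 19·e^31

Elasticity = (19·e^31) · (31 / (19·e^31)) = 31

Interpretation: for a small percentage change in X, the percentage change in Y is approximately 31.00 times as large.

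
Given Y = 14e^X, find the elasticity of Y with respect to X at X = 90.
Elasticity = 90

Elasticity = (dY/dX) · (X/Y)

dY/dX = 14·e^X
At X = 90: dY/dX = 14·e^90, Y = 14·e^90

Elasticity = (14·e^90) · (90 / (14·e^90)) = 90

Interpretation: for a small percentage change in X, the percentage change in Y is approximately 90.00 times as large.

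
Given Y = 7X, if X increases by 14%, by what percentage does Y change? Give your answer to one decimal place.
14.0%

For Y = 7X:
If X → X(1 + 0.14)
Then Y → Y · (1 + 0.14)^1
     = Y · 1.1400

Percentage change = ((1 + 0.14)^1 − 1) × 100% = 14.0%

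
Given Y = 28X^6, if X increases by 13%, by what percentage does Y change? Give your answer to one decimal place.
108.2%

For Y = 28X^6:
If X → X(1 + 0.13)
Then Y → Y · (1 + 0.13)^6
     ≈ Y · 2.0820

Percentage change = ((1 + 0.13)^6 − 1) × 100% ≈ 108.2%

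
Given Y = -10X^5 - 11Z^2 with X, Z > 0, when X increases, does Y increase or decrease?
Y decreases

Taking the partial derivative:
∂Y/∂X = -50X^4

∂Y/∂X = -50X^4 < 0 (assuming positive values)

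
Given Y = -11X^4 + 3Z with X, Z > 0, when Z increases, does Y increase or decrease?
Y increases

Taking the partial derivative:
∂Y/∂Z = 3

∂Y/∂Z = 3 > 0 (assuming positive values)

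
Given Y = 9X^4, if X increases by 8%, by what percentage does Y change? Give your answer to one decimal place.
36.0%

For Y = 9X^4:
If X → X(1 + 0.08)
Then Y → Y · (1 + 0.08)^4
     ≈ Y · 1.3605

Percentage change = ((1 + 0.08)^4 − 1) × 100% ≈ 36.0%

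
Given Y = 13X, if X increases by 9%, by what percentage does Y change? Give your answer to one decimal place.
9.0%

For Y = 13X:
If X → X(1 + 0.09)
Then Y → Y · (1 + 0.09)^1
     = Y · 1.0900

Percentage change = ((1 + 0.09)^1 − 1) × 100% = 9.0%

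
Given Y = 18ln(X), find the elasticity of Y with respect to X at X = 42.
Elasticity = 1/ln(42) ≈ 0.2675

Elasticity = (dY/dX) · (X/Y)

dY/dX = 18/X
At X = 42: dY/dX = 3/7, Y = 18·ln(42)

Elasticity = (3/7) · (42 / (18·ln(42))) = 1/ln(42) ≈ 0.2675

Interpretation: for a small percentage change in X, the percentage change in Y is approximately 0.27 times as large.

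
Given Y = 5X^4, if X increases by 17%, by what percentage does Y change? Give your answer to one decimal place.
87.4%

For Y = 5X^4:
If X → X(1 + 0.17)
Then Y → Y · (1 + 0.17)^4
     ≈ Y · 1.8739

Percentage change = ((1 + 0.17)^4 − 1) × 100% ≈ 87.4%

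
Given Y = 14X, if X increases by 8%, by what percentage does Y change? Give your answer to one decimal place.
8.0%

For Y = 14X:
If X → X(1 + 0.08)
Then Y → Y · (1 + 0.08)^1
     = Y · 1.0800

Percentage change = ((1 + 0.08)^1 − 1) × 100% = 8.0%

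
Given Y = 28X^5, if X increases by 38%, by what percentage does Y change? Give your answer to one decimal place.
400.5%

For Y = 28X^5:
If X → X(1 + 0.38)
Then Y → Y · (1 + 0.38)^5
     ≈ Y · 5.0049

Percentage change = ((1 + 0.38)^5 − 1) × 100% ≈ 400.5%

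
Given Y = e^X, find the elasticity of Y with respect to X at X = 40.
Elasticity = 40

Elasticity = (dY/dX) · (X/Y)

dY/dX = e^X
At X = 40: dY/dX = e^40, Y = e^40

Elasticity = (e^40) · (40 / (e^40)) = 40

Interpretation: for a small percentage change in X, the percentage change in Y is approximately 40.00 times as large.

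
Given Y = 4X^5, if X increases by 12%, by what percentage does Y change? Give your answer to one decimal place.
76.2%

For Y = 4X^5:
If X → X(1 + 0.12)
Then Y → Y · (1 + 0.12)^5
     ≈ Y · 1.7623

Percentage change = ((1 + 0.12)^5 − 1) × 100% ≈ 76.2%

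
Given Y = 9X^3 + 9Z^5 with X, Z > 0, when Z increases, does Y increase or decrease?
Y increases

Taking the partial derivative:
∂Y/∂Z = 45Z^4

∂Y/∂Z = 45Z^4 > 0 (assuming positive values)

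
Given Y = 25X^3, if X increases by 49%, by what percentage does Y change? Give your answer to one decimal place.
230.8%

For Y = 25X^3:
If X → X(1 + 0.49)
Then Y → Y · (1 + 0.49)^3
     ≈ Y · 3.3079

Percentage change = ((1 + 0.49)^3 − 1) × 100% ≈ 230.8%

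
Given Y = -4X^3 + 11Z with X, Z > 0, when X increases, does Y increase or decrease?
Y decreases

Taking the partial derivative:
∂Y/∂X = -12X^2

∂Y/∂X = -12X^2 < 0 (assuming positive values)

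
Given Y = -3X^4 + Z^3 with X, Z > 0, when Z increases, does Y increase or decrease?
Y increases

Taking the partial derivative:
∂Y/∂Z = 3Z^2

∂Y/∂Z = 3Z^2 > 0 (assuming positive values)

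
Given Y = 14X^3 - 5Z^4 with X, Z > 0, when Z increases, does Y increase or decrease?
Y decreases

Taking the partial derivative:
∂Y/∂Z = -20Z^3

∂Y/∂Z = -20Z^3 < 0 (assuming positive values)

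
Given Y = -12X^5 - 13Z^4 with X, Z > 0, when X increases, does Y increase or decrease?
Y decreases

Taking the partial derivative:
∂Y/∂X = -60X^4

∂Y/∂X = -60X^4 < 0 (assuming positive values)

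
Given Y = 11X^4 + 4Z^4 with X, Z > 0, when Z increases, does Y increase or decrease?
Y increases

Taking the partial derivative:
∂Y/∂Z = 16Z^3

∂Y/∂Z = 16Z^3 > 0 (assuming positive values)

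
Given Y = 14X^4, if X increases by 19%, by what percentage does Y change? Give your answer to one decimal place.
100.5%

For Y = 14X^4:
If X → X(1 + 0.19)
Then Y → Y · (1 + 0.19)^4
     ≈ Y · 2.0053

Percentage change = ((1 + 0.19)^4 − 1) × 100% ≈ 100.5%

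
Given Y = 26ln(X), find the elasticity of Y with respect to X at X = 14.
Elasticity = 1/ln(14) ≈ 0.3789

Elasticity = (dY/dX) · (X/Y)

dY/dX = 26/X
At X = 14: dY/dX = 13/7, Y = 26·ln(14)

Elasticity = (13/7) · (14 / (26·ln(14))) = 1/ln(14) ≈ 0.3789

Interpretation: for a small percentage change in X, the percentage change in Y is approximately 0.38 times as large.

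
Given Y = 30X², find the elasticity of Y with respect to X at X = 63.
Elasticity = 2

Elasticity = (dY/dX) · (X/Y)

dY/dX = 60·X
At X = 63: dY/dX = 3780, Y = 119070

Elasticity = 3780 · (63 / 119070) = 2

Interpretation: for a small percentage change in X, the percentage change in Y is approximately 2.00 times as large.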